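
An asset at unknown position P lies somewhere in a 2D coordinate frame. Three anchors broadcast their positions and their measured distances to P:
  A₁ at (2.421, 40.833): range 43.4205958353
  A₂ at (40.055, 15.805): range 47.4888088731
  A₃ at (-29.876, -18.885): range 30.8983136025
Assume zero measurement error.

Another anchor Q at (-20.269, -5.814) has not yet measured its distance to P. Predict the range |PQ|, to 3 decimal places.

16.761

eq1: (x − 2.421)² + (y − 40.833)² = 43.4205958353²
eq2: (x − 40.055)² + (y − 15.805)² = 47.4888088731²
eq3: (x + 29.876)² + (y + 18.885)² = 30.8983136025²
eq2−eq1, eq2−eq3 (x²,y² cancel):
  -75.268·x + 50.056·y = 188.832905
  -139.862·x − 69.380·y = 695.498736
det = -75.268·-69.380 − 50.056·-139.862 = 12223.026112
x = (188.832905·-69.380 − 50.056·695.498736) / 12223.026112 = -3.920069
y = (-75.268·695.498736 − 188.832905·-139.862) / 12223.026112 = -2.122081
|P − Q| = √((-3.920069 − -20.269)² + (-2.122081 − -5.814)²) = 16.760602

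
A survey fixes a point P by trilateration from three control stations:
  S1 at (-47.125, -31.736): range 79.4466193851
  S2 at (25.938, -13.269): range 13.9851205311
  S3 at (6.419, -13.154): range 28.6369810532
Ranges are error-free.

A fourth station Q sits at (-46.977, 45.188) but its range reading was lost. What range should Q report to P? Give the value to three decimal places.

eq1: (x + 47.125)² + (y + 31.736)² = 79.4466193851²
eq2: (x − 25.938)² + (y + 13.269)² = 13.9851205311²
eq3: (x − 6.419)² + (y + 13.154)² = 28.6369810532²
eq3−eq1, eq3−eq2 (x²,y² cancel):
  -107.088·x − 37.164·y = -2477.980604
  39.038·x − 0.230·y = 1259.108016
det = -107.088·-0.230 − -37.164·39.038 = 1475.438472
x = (-2477.980604·-0.230 − -37.164·1259.108016) / 1475.438472 = 32.101254
y = (-107.088·1259.108016 − -2477.980604·39.038) / 1475.438472 = -25.822800
|P − Q| = √((32.101254 − -46.977)² + (-25.822800 − 45.188)²) = 106.282191

106.282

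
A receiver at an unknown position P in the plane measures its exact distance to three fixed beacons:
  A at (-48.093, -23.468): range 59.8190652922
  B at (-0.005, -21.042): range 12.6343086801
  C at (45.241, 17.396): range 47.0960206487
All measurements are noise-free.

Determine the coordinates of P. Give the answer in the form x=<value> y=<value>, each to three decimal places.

eq1: (x + 48.093)² + (y + 23.468)² = 59.8190652922²
eq2: (x + 0.005)² + (y + 21.042)² = 12.6343086801²
eq3: (x − 45.241)² + (y − 17.396)² = 47.0960206487²
eq2−eq1, eq2−eq3 (x²,y² cancel):
  -96.176·x − 4.852·y = -997.776933
  90.492·x + 76.876·y = -151.806297
det = -96.176·76.876 − -4.852·90.492 = -6954.558992
x = (-997.776933·76.876 − -4.852·-151.806297) / -6954.558992 = 11.135381
y = (-96.176·-151.806297 − -997.776933·90.492) / -6954.558992 = -15.082330

x=11.135 y=-15.082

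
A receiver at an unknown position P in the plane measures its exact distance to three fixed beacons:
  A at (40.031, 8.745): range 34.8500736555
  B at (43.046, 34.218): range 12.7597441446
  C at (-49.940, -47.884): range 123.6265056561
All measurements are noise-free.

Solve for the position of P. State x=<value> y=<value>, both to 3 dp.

x=33.826 y=43.038

eq1: (x − 40.031)² + (y − 8.745)² = 34.8500736555²
eq2: (x − 43.046)² + (y − 34.218)² = 12.7597441446²
eq3: (x + 49.940)² + (y + 47.884)² = 123.6265056561²
eq3−eq2, eq3−eq1 (x²,y² cancel):
  185.972·x + 164.204·y = 13357.650414
  179.942·x + 113.258·y = 10961.060197
det = 185.972·113.258 − 164.204·179.942 = -8484.379392
x = (13357.650414·113.258 − 164.204·10961.060197) / -8484.379392 = 33.825592
y = (185.972·10961.060197 − 13357.650414·179.942) / -8484.379392 = 43.038156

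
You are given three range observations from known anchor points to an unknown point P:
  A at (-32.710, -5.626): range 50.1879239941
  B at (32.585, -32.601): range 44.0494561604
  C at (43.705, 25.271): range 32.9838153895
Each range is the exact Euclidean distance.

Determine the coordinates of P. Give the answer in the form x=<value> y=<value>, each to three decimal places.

eq1: (x + 32.710)² + (y + 5.626)² = 50.1879239941²
eq2: (x − 32.585)² + (y + 32.601)² = 44.0494561604²
eq3: (x − 43.705)² + (y − 25.271)² = 32.9838153895²
eq2−eq3, eq2−eq1 (x²,y² cancel):
  22.240·x + 115.744·y = 1276.565550
  -130.590·x + 53.950·y = -1601.484577
det = 22.240·53.950 − 115.744·-130.590 = 16314.856960
x = (1276.565550·53.950 − 115.744·-1601.484577) / 16314.856960 = 15.582910
y = (22.240·-1601.484577 − 1276.565550·-130.590) / 16314.856960 = 8.034988

x=15.583 y=8.035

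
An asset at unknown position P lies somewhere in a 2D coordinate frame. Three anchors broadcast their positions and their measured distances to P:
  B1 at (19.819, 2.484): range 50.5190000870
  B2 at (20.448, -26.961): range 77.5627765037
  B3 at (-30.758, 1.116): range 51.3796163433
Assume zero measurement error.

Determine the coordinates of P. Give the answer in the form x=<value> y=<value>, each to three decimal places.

x=-5.799 y=46.026

eq1: (x − 19.819)² + (y − 2.484)² = 50.5190000870²
eq2: (x − 20.448)² + (y + 26.961)² = 77.5627765037²
eq3: (x + 30.758)² + (y − 1.116)² = 51.3796163433²
eq3−eq2, eq3−eq1 (x²,y² cancel):
  102.412·x − 56.154·y = -3178.403118
  101.154·x + 2.736·y = -460.641397
det = 102.412·2.736 − -56.154·101.154 = 5960.400948
x = (-3178.403118·2.736 − -56.154·-460.641397) / 5960.400948 = -5.798766
y = (102.412·-460.641397 − -3178.403118·101.154) / 5960.400948 = 46.025928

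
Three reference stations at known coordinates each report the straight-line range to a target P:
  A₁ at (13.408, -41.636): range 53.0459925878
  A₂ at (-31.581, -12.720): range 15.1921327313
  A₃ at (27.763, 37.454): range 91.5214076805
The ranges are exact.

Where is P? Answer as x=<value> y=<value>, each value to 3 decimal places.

x=-37.496 y=-26.713

eq1: (x − 13.408)² + (y + 41.636)² = 53.0459925878²
eq2: (x + 31.581)² + (y + 12.720)² = 15.1921327313²
eq3: (x − 27.763)² + (y − 37.454)² = 91.5214076805²
eq2−eq1, eq2−eq3 (x²,y² cancel):
  89.978·x − 57.832·y = -1828.903434
  118.688·x + 100.348·y = -7130.938843
det = 89.978·100.348 − -57.832·118.688 = 15893.076760
x = (-1828.903434·100.348 − -57.832·-7130.938843) / 15893.076760 = -37.495777
y = (89.978·-7130.938843 − -1828.903434·118.688) / 15893.076760 = -26.713438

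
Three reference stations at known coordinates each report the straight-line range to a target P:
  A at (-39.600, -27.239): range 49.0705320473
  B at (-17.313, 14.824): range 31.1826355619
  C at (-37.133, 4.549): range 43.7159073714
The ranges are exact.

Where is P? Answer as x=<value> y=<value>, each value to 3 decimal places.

eq1: (x + 39.600)² + (y + 27.239)² = 49.0705320473²
eq2: (x + 17.313)² + (y − 14.824)² = 31.1826355619²
eq3: (x + 37.133)² + (y − 4.549)² = 43.7159073714²
eq1−eq3, eq1−eq2 (x²,y² cancel):
  4.934·x + 63.576·y = -413.733473
  44.574·x + 84.126·y = -355.071821
det = 4.934·84.126 − 63.576·44.574 = -2418.758940
x = (-413.733473·84.126 − 63.576·-355.071821) / -2418.758940 = 5.057013
y = (4.934·-355.071821 − -413.733473·44.574) / -2418.758940 = -6.900163

x=5.057 y=-6.900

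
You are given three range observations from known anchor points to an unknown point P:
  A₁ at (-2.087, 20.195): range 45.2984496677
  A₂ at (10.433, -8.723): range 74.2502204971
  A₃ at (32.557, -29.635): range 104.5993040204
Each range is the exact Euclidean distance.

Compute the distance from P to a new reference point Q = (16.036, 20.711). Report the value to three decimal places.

eq1: (x + 2.087)² + (y − 20.195)² = 45.2984496677²
eq2: (x − 10.433)² + (y + 8.723)² = 74.2502204971²
eq3: (x − 32.557)² + (y + 29.635)² = 104.5993040204²
eq3−eq1, eq3−eq2 (x²,y² cancel):
  -69.288·x + 99.660·y = 7363.066979
  -44.248·x + 41.824·y = 3674.665902
det = -69.288·41.824 − 99.660·-44.248 = 1511.854368
x = (7363.066979·41.824 − 99.660·3674.665902) / 1511.854368 = -38.538296
y = (-69.288·3674.665902 − 7363.066979·-44.248) / 1511.854368 = 47.088356
|P − Q| = √((-38.538296 − 16.036)² + (47.088356 − 20.711)²) = 60.614509

60.615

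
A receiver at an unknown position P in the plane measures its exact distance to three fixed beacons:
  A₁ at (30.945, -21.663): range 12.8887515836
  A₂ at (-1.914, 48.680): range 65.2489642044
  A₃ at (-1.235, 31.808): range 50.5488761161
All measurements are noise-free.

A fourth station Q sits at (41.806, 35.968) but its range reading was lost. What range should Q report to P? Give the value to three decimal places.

eq1: (x − 30.945)² + (y + 21.663)² = 12.8887515836²
eq2: (x + 1.914)² + (y − 48.680)² = 65.2489642044²
eq3: (x + 1.235)² + (y − 31.808)² = 50.5488761161²
eq3−eq1, eq3−eq2 (x²,y² cancel):
  64.360·x − 106.942·y = 2802.673464
  -1.358·x + 33.744·y = -342.106746
det = 64.360·33.744 − -106.942·-1.358 = 2026.536604
x = (2802.673464·33.744 − -106.942·-342.106746) / 2026.536604 = 28.614254
y = (64.360·-342.106746 − 2802.673464·-1.358) / 2026.536604 = -8.986741
|P − Q| = √((28.614254 − 41.806)² + (-8.986741 − 35.968)²) = 46.850303

46.850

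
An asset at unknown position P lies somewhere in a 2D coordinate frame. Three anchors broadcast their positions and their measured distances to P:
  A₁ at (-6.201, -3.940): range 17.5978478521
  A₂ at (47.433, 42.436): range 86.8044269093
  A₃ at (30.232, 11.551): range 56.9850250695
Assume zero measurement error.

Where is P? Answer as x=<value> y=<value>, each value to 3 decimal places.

x=-23.376 y=-7.774

eq1: (x + 6.201)² + (y + 3.940)² = 17.5978478521²
eq2: (x − 47.433)² + (y − 42.436)² = 86.8044269093²
eq3: (x − 30.232)² + (y − 11.551)² = 56.9850250695²
eq3−eq1, eq3−eq2 (x²,y² cancel):
  -72.866·x − 30.982·y = 1944.185409
  34.402·x + 61.770·y = -1284.411289
det = -72.866·61.770 − -30.982·34.402 = -3435.090056
x = (1944.185409·61.770 − -30.982·-1284.411289) / -3435.090056 = -23.376011
y = (-72.866·-1284.411289 − 1944.185409·34.402) / -3435.090056 = -7.774482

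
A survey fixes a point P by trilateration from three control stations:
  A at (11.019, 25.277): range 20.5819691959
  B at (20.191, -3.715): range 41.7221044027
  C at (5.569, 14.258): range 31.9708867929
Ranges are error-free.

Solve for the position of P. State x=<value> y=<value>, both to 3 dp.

x=27.706 y=37.325

eq1: (x − 11.019)² + (y − 25.277)² = 20.5819691959²
eq2: (x − 20.191)² + (y + 3.715)² = 41.7221044027²
eq3: (x − 5.569)² + (y − 14.258)² = 31.9708867929²
eq1−eq2, eq1−eq3 (x²,y² cancel):
  18.344·x − 57.984·y = -1655.983924
  -10.900·x − 22.038·y = -1124.560911
det = 18.344·-22.038 − -57.984·-10.900 = -1036.290672
x = (-1655.983924·-22.038 − -57.984·-1124.560911) / -1036.290672 = 27.706479
y = (18.344·-1124.560911 − -1655.983924·-10.900) / -1036.290672 = 37.324634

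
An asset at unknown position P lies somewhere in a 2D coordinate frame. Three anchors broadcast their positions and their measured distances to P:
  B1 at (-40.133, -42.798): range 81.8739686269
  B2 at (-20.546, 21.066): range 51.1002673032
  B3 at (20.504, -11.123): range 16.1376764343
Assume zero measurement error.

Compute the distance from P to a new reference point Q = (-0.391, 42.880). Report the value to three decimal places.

eq1: (x + 40.133)² + (y + 42.798)² = 81.8739686269²
eq2: (x + 20.546)² + (y − 21.066)² = 51.1002673032²
eq3: (x − 20.504)² + (y + 11.123)² = 16.1376764343²
eq3−eq2, eq3−eq1 (x²,y² cancel):
  -82.100·x + 64.378·y = -2029.033391
  -121.274·x − 63.350·y = -3544.730790
det = -82.100·-63.350 − 64.378·-121.274 = 13008.412572
x = (-2029.033391·-63.350 − 64.378·-3544.730790) / 13008.412572 = 27.423941
y = (-82.100·-3544.730790 − -2029.033391·-121.274) / 13008.412572 = 3.455718
|P − Q| = √((27.423941 − -0.391)² + (3.455718 − 42.880)²) = 48.248782

48.249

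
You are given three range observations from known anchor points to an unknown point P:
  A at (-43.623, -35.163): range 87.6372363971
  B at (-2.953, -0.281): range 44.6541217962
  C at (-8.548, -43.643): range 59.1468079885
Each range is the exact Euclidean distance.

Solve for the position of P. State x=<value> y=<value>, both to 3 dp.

x=40.497 y=-10.583

eq1: (x + 43.623)² + (y + 35.163)² = 87.6372363971²
eq2: (x + 2.953)² + (y + 0.281)² = 44.6541217962²
eq3: (x + 8.548)² + (y + 43.643)² = 59.1468079885²
eq1−eq3, eq1−eq2 (x²,y² cancel):
  70.150·x − 16.960·y = 3020.317363
  81.340·x + 69.764·y = 2555.691082
det = 70.150·69.764 − -16.960·81.340 = 6273.471000
x = (3020.317363·69.764 − -16.960·2555.691082) / 6273.471000 = 40.496551
y = (70.150·2555.691082 − 3020.317363·81.340) / 6273.471000 = -10.582799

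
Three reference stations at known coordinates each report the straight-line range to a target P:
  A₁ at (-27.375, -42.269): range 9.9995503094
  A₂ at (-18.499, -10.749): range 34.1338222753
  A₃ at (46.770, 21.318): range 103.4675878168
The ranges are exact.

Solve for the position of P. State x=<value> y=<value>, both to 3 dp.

x=-36.970 y=-39.453

eq1: (x + 27.375)² + (y + 42.269)² = 9.9995503094²
eq2: (x + 18.499)² + (y + 10.749)² = 34.1338222753²
eq3: (x − 46.770)² + (y − 21.318)² = 103.4675878168²
eq2−eq1, eq2−eq3 (x²,y² cancel):
  -17.752·x − 63.040·y = 3143.431801
  130.538·x + 64.134·y = -7356.287884
det = -17.752·64.134 − -63.040·130.538 = 7090.608752
x = (3143.431801·64.134 − -63.040·-7356.287884) / 7090.608752 = -36.969962
y = (-17.752·-7356.287884 − 3143.431801·130.538) / 7090.608752 = -39.453379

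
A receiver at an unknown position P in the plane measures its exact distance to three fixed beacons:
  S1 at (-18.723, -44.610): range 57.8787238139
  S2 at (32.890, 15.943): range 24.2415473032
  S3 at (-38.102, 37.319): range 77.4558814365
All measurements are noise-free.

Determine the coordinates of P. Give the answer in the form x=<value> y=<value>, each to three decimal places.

x=25.354 y=-7.097

eq1: (x + 18.723)² + (y + 44.610)² = 57.8787238139²
eq2: (x − 32.890)² + (y − 15.943)² = 24.2415473032²
eq3: (x + 38.102)² + (y − 37.319)² = 77.4558814365²
eq2−eq3, eq2−eq1 (x²,y² cancel):
  -141.984·x + 42.752·y = -3903.222137
  -103.226·x − 121.106·y = -1757.622575
det = -141.984·-121.106 − 42.752·-103.226 = 21608.232256
x = (-3903.222137·-121.106 − 42.752·-1757.622575) / 21608.232256 = 25.353555
y = (-141.984·-1757.622575 − -3903.222137·-103.226) / 21608.232256 = -7.097282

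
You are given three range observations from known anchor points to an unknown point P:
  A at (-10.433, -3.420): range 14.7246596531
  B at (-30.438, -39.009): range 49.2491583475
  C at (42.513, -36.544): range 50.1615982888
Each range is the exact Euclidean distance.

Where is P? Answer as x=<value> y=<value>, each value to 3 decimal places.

x=4.277 y=-4.076

eq1: (x + 10.433)² + (y + 3.420)² = 14.7246596531²
eq2: (x + 30.438)² + (y + 39.009)² = 49.2491583475²
eq3: (x − 42.513)² + (y + 36.544)² = 50.1615982888²
eq2−eq1, eq2−eq3 (x²,y² cancel):
  40.010·x + 71.178·y = -118.966040
  145.902·x + 4.930·y = 603.938835
det = 40.010·4.930 − 71.178·145.902 = -10187.763256
x = (-118.966040·4.930 − 71.178·603.938835) / -10187.763256 = 4.277059
y = (40.010·603.938835 − -118.966040·145.902) / -10187.763256 = -4.075573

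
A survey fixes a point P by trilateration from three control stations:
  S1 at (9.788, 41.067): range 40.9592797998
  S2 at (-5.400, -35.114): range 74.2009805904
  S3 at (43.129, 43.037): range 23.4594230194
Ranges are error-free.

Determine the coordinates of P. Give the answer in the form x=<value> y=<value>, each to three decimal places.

x=44.689 y=19.630

eq1: (x − 9.788)² + (y − 41.067)² = 40.9592797998²
eq2: (x + 5.400)² + (y + 35.114)² = 74.2009805904²
eq3: (x − 43.129)² + (y − 43.037)² = 23.4594230194²
eq3−eq2, eq3−eq1 (x²,y² cancel):
  -97.058·x − 156.302·y = -7405.582006
  -66.682·x − 3.940·y = -3057.308650
det = -97.058·-3.940 − -156.302·-66.682 = -10040.121444
x = (-7405.582006·-3.940 − -156.302·-3057.308650) / -10040.121444 = 44.689247
y = (-97.058·-3057.308650 − -7405.582006·-66.682) / -10040.121444 = 19.629519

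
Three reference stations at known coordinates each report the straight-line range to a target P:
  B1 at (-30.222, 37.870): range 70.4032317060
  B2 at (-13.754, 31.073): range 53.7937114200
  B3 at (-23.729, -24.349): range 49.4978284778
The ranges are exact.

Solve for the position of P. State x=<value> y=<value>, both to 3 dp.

eq1: (x + 30.222)² + (y − 37.870)² = 70.4032317060²
eq2: (x + 13.754)² + (y − 31.073)² = 53.7937114200²
eq3: (x + 23.729)² + (y + 24.349)² = 49.4978284778²
eq2−eq3, eq2−eq1 (x²,y² cancel):
  -19.950·x − 110.844·y = 444.963761
  -32.936·x + 13.594·y = -870.049307
det = -19.950·13.594 − -110.844·-32.936 = -3921.958284
x = (444.963761·13.594 − -110.844·-870.049307) / -3921.958284 = 23.047392
y = (-19.950·-870.049307 − 444.963761·-32.936) / -3921.958284 = -8.162456

x=23.047 y=-8.162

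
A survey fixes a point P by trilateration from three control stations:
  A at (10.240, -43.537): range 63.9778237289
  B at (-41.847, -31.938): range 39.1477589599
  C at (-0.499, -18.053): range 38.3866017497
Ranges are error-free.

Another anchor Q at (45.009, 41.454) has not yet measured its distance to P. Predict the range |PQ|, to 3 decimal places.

83.800

eq1: (x − 10.240)² + (y + 43.537)² = 63.9778237289²
eq2: (x + 41.847)² + (y + 31.938)² = 39.1477589599²
eq3: (x + 0.499)² + (y + 18.053)² = 38.3866017497²
eq3−eq2, eq3−eq1 (x²,y² cancel):
  -82.696·x − 27.770·y = 2386.031605
  21.478·x − 50.968·y = -945.462576
det = -82.696·-50.968 − -27.770·21.478 = 4811.293788
x = (2386.031605·-50.968 − -27.770·-945.462576) / 4811.293788 = -30.733262
y = (-82.696·-945.462576 − 2386.031605·21.478) / 4811.293788 = 5.599073
|P − Q| = √((-30.733262 − 45.009)² + (5.599073 − 41.454)²) = 83.800156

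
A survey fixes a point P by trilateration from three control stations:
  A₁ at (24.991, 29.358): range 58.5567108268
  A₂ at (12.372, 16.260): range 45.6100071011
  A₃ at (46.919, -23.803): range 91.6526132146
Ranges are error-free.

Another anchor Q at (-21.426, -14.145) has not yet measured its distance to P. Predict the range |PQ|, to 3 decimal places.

37.091

eq1: (x − 24.991)² + (y − 29.358)² = 58.5567108268²
eq2: (x − 12.372)² + (y − 16.260)² = 45.6100071011²
eq3: (x − 46.919)² + (y + 23.803)² = 91.6526132146²
eq3−eq2, eq3−eq1 (x²,y² cancel):
  -69.094·x + 80.126·y = 3969.407375
  -43.856·x + 106.322·y = 3689.780001
det = -69.094·106.322 − 80.126·-43.856 = -3832.206412
x = (3969.407375·106.322 − 80.126·3689.780001) / -3832.206412 = -32.980483
y = (-69.094·3689.780001 − 3969.407375·-43.856) / -3832.206412 = 21.099941
|P − Q| = √((-32.980483 − -21.426)² + (21.099941 − -14.145)²) = 37.090591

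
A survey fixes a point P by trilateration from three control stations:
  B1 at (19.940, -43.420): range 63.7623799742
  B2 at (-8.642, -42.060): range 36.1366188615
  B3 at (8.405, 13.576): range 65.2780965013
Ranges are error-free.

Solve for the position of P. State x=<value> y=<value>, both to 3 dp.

x=-41.928 y=-27.992

eq1: (x − 19.940)² + (y + 43.420)² = 63.7623799742²
eq2: (x + 8.642)² + (y + 42.060)² = 36.1366188615²
eq3: (x − 8.405)² + (y − 13.576)² = 65.2780965013²
eq2−eq3, eq2−eq1 (x²,y² cancel):
  34.094·x + 111.272·y = -4544.150623
  57.164·x − 2.720·y = -2320.613641
det = 34.094·-2.720 − 111.272·57.164 = -6453.488288
x = (-4544.150623·-2.720 − 111.272·-2320.613641) / -6453.488288 = -41.927621
y = (34.094·-2320.613641 − -4544.150623·57.164) / -6453.488288 = -27.991501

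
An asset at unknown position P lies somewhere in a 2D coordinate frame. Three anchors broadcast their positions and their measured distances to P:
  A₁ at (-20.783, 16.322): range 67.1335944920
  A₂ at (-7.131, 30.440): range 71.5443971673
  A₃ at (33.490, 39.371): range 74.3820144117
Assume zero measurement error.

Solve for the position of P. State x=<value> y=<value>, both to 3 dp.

eq1: (x + 20.783)² + (y − 16.322)² = 67.1335944920²
eq2: (x + 7.131)² + (y − 30.440)² = 71.5443971673²
eq3: (x − 33.490)² + (y − 39.371)² = 74.3820144117²
eq1−eq3, eq1−eq2 (x²,y² cancel):
  108.546·x + 46.098·y = 947.550409
  27.304·x + 28.236·y = -332.577269
det = 108.546·28.236 − 46.098·27.304 = 1806.245064
x = (947.550409·28.236 − 46.098·-332.577269) / 1806.245064 = 23.300371
y = (108.546·-332.577269 − 947.550409·27.304) / 1806.245064 = -34.309768

x=23.300 y=-34.310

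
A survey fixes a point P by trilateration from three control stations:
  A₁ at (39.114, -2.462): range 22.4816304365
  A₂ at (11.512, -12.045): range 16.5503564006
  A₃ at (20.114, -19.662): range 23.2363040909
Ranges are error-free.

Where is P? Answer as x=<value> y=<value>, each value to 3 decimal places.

eq1: (x − 39.114)² + (y + 2.462)² = 22.4816304365²
eq2: (x − 11.512)² + (y + 12.045)² = 16.5503564006²
eq3: (x − 20.114)² + (y + 19.662)² = 23.2363040909²
eq1−eq3, eq1−eq2 (x²,y² cancel):
  -38.000·x − 34.400·y = -779.301321
  -55.204·x − 19.166·y = -1026.848861
det = -38.000·-19.166 − -34.400·-55.204 = -1170.709600
x = (-779.301321·-19.166 − -34.400·-1026.848861) / -1170.709600 = 17.414662
y = (-38.000·-1026.848861 − -779.301321·-55.204) / -1170.709600 = 3.416982

x=17.415 y=3.417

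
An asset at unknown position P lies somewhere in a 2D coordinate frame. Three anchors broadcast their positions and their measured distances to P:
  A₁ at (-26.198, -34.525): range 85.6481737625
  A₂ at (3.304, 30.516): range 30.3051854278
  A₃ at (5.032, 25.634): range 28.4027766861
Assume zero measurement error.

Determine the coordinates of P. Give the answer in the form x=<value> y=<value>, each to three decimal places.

eq1: (x + 26.198)² + (y + 34.525)² = 85.6481737625²
eq2: (x − 3.304)² + (y − 30.516)² = 30.3051854278²
eq3: (x − 5.032)² + (y − 25.634)² = 28.4027766861²
eq2−eq3, eq2−eq1 (x²,y² cancel):
  3.456·x − 9.764·y = -148.033152
  -59.004·x − 130.082·y = -5481.037248
det = 3.456·-130.082 − -9.764·-59.004 = -1025.678448
x = (-148.033152·-130.082 − -9.764·-5481.037248) / -1025.678448 = 33.402671
y = (3.456·-5481.037248 − -148.033152·-59.004) / -1025.678448 = 26.984103

x=33.403 y=26.984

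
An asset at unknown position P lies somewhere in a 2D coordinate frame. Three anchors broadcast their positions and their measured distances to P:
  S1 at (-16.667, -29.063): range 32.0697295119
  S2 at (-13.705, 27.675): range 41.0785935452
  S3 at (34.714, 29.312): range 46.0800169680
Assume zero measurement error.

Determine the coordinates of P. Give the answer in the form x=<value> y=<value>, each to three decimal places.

eq1: (x + 16.667)² + (y + 29.063)² = 32.0697295119²
eq2: (x + 13.705)² + (y − 27.675)² = 41.0785935452²
eq3: (x − 34.714)² + (y − 29.312)² = 46.0800169680²
eq2−eq1, eq2−eq3 (x²,y² cancel):
  -5.924·x − 113.476·y = 827.697505
  96.838·x + 3.274·y = 674.605374
det = -5.924·3.274 − -113.476·96.838 = 10969.393712
x = (827.697505·3.274 − -113.476·674.605374) / 10969.393712 = 7.225687
y = (-5.924·674.605374 − 827.697505·96.838) / 10969.393712 = -7.671247

x=7.226 y=-7.671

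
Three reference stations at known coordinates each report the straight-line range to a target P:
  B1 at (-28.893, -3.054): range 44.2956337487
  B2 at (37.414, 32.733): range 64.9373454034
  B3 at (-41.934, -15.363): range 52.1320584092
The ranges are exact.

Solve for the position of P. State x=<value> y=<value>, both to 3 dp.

x=9.156 y=-25.734

eq1: (x + 28.893)² + (y + 3.054)² = 44.2956337487²
eq2: (x − 37.414)² + (y − 32.733)² = 64.9373454034²
eq3: (x + 41.934)² + (y + 15.363)² = 52.1320584092²
eq2−eq1, eq2−eq3 (x²,y² cancel):
  -132.614·x − 71.574·y = 627.631339
  -158.696·x − 96.192·y = 1022.332754
det = -132.614·-96.192 − -71.574·-158.696 = 1397.898384
x = (627.631339·-96.192 − -71.574·1022.332754) / 1397.898384 = 9.156124
y = (-132.614·1022.332754 − 627.631339·-158.696) / 1397.898384 = -25.733668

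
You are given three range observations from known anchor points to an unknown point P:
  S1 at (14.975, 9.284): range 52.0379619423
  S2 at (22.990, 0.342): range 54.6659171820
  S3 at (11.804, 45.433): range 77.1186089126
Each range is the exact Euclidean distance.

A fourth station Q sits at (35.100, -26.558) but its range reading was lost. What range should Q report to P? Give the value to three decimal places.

eq1: (x − 14.975)² + (y − 9.284)² = 52.0379619423²
eq2: (x − 22.990)² + (y − 0.342)² = 54.6659171820²
eq3: (x − 11.804)² + (y − 45.433)² = 77.1186089126²
eq3−eq1, eq3−eq2 (x²,y² cancel):
  6.342·x − 72.298·y = 1346.281734
  22.372·x − 90.182·y = 1284.082498
det = 6.342·-90.182 − -72.298·22.372 = 1045.516612
x = (1346.281734·-90.182 − -72.298·1284.082498) / 1045.516612 = -27.329822
y = (6.342·1284.082498 − 1346.281734·22.372) / 1045.516612 = -21.018665
|P − Q| = √((-27.329822 − 35.100)² + (-21.018665 − -26.558)²) = 62.675090

62.675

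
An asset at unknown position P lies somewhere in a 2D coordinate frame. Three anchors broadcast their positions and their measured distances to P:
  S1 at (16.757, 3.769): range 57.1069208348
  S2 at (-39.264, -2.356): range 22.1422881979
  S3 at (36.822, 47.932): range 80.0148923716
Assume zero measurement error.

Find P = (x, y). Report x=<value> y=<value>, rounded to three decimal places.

x=-38.067 y=19.754

eq1: (x − 16.757)² + (y − 3.769)² = 57.1069208348²
eq2: (x + 39.264)² + (y + 2.356)² = 22.1422881979²
eq3: (x − 36.822)² + (y − 47.932)² = 80.0148923716²
eq3−eq1, eq3−eq2 (x²,y² cancel):
  -40.130·x − 88.326·y = -217.151304
  -152.172·x − 100.576·y = 3805.978199
det = -40.130·-100.576 − -88.326·-152.172 = -9404.629192
x = (-217.151304·-100.576 − -88.326·3805.978199) / -9404.629192 = -38.067109
y = (-40.130·3805.978199 − -217.151304·-152.172) / -9404.629192 = 19.753916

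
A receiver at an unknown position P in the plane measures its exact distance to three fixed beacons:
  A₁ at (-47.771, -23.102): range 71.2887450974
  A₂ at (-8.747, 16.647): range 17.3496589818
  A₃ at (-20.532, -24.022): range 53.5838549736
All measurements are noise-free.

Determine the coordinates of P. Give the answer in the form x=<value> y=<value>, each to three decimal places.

x=7.948 y=21.366

eq1: (x + 47.771)² + (y + 23.102)² = 71.2887450974²
eq2: (x + 8.747)² + (y − 16.647)² = 17.3496589818²
eq3: (x + 20.532)² + (y + 24.022)² = 53.5838549736²
eq3−eq1, eq3−eq2 (x²,y² cancel):
  -54.478·x + 1.840·y = -393.704327
  23.570·x + 81.338·y = 1925.231957
det = -54.478·81.338 − 1.840·23.570 = -4474.500364
x = (-393.704327·81.338 − 1.840·1925.231957) / -4474.500364 = 7.948496
y = (-54.478·1925.231957 − -393.704327·23.570) / -4474.500364 = 21.366224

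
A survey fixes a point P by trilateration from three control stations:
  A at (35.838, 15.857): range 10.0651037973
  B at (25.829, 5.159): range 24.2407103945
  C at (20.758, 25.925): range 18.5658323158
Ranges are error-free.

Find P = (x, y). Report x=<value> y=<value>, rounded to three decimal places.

eq1: (x − 35.838)² + (y − 15.857)² = 10.0651037973²
eq2: (x − 25.829)² + (y − 5.159)² = 24.2407103945²
eq3: (x − 20.758)² + (y − 25.925)² = 18.5658323158²
eq3−eq1, eq3−eq2 (x²,y² cancel):
  30.160·x − 20.136·y = 676.190319
  10.142·x − 41.532·y = -652.169578
det = 30.160·-41.532 − -20.136·10.142 = -1048.385808
x = (676.190319·-41.532 − -20.136·-652.169578) / -1048.385808 = 39.313412
y = (30.160·-652.169578 − 676.190319·10.142) / -1048.385808 = 25.303048

x=39.313 y=25.303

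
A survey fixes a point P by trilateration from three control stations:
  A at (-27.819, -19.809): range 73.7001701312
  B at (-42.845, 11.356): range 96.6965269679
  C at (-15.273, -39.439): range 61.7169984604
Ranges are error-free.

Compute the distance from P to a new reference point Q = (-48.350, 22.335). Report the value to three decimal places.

eq1: (x + 27.819)² + (y + 19.809)² = 73.7001701312²
eq2: (x + 42.845)² + (y − 11.356)² = 96.6965269679²
eq3: (x + 15.273)² + (y + 39.439)² = 61.7169984604²
eq3−eq2, eq3−eq1 (x²,y² cancel):
  -55.144·x + 101.590·y = -5365.276918
  -25.092·x + 39.260·y = -2245.133186
det = -55.144·39.260 − 101.590·-25.092 = 384.142840
x = (-5365.276918·39.260 − 101.590·-2245.133186) / 384.142840 = 45.405789
y = (-55.144·-2245.133186 − -5365.276918·-25.092) / 384.142840 = -28.166356
|P − Q| = √((45.405789 − -48.350)² + (-28.166356 − 22.335)²) = 106.491947

106.492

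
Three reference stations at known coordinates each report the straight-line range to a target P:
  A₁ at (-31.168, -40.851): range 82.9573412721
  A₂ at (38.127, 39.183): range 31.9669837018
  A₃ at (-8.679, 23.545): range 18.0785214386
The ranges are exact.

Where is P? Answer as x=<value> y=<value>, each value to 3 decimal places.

x=6.780 y=32.918

eq1: (x + 31.168)² + (y + 40.851)² = 82.9573412721²
eq2: (x − 38.127)² + (y − 39.183)² = 31.9669837018²
eq3: (x + 8.679)² + (y − 23.545)² = 18.0785214386²
eq1−eq2, eq1−eq3 (x²,y² cancel):
  138.590·x + 160.068·y = 6208.759617
  44.978·x + 128.792·y = 4544.531175
det = 138.590·128.792 − 160.068·44.978 = 10649.744776
x = (6208.759617·128.792 − 160.068·4544.531175) / 10649.744776 = 6.779933
y = (138.590·4544.531175 − 6208.759617·44.978) / 10649.744776 = 32.918064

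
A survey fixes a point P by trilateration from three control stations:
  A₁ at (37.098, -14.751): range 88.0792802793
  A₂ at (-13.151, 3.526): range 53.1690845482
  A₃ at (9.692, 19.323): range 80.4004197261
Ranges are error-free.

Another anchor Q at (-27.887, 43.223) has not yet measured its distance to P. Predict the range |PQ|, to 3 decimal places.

82.176

eq1: (x − 37.098)² + (y + 14.751)² = 88.0792802793²
eq2: (x + 13.151)² + (y − 3.526)² = 53.1690845482²
eq3: (x − 9.692)² + (y − 19.323)² = 80.4004197261²
eq2−eq1, eq2−eq3 (x²,y² cancel):
  100.498·x − 36.554·y = -3522.535935
  45.686·x + 31.594·y = -3355.344224
det = 100.498·31.594 − -36.554·45.686 = 4845.139856
x = (-3522.535935·31.594 − -36.554·-3355.344224) / 4845.139856 = -48.283901
y = (100.498·-3355.344224 − -3522.535935·45.686) / 4845.139856 = -36.381779
|P − Q| = √((-48.283901 − -27.887)² + (-36.381779 − 43.223)²) = 82.176362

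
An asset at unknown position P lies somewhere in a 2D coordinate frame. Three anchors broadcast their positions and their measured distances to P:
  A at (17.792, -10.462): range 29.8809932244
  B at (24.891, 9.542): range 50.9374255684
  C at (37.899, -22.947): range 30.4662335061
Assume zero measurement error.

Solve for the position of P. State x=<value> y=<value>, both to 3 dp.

eq1: (x − 17.792)² + (y + 10.462)² = 29.8809932244²
eq2: (x − 24.891)² + (y − 9.542)² = 50.9374255684²
eq3: (x − 37.899)² + (y + 22.947)² = 30.4662335061²
eq2−eq1, eq2−eq3 (x²,y² cancel):
  -14.198·x − 40.008·y = 1417.144630
  26.016·x − 64.978·y = 2918.717304
det = -14.198·-64.978 − -40.008·26.016 = 1963.405772
x = (1417.144630·-64.978 − -40.008·2918.717304) / 1963.405772 = 12.574486
y = (-14.198·2918.717304 − 1417.144630·26.016) / 1963.405772 = -39.883953

x=12.574 y=-39.884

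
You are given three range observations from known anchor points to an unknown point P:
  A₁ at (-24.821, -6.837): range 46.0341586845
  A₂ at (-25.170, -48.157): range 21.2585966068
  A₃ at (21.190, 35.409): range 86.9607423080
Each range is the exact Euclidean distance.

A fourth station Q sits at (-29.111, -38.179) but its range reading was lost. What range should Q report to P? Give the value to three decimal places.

26.989

eq1: (x + 24.821)² + (y + 6.837)² = 46.0341586845²
eq2: (x + 25.170)² + (y + 48.157)² = 21.2585966068²
eq3: (x − 21.190)² + (y − 35.409)² = 86.9607423080²
eq1−eq2, eq1−eq3 (x²,y² cancel):
  -0.698·x − 82.640·y = 3957.014775
  92.022·x + 84.492·y = -4403.040166
det = -0.698·84.492 − -82.640·92.022 = 7545.722664
x = (3957.014775·84.492 − -82.640·-4403.040166) / 7545.722664 = -3.913627
y = (-0.698·-4403.040166 − 3957.014775·92.022) / 7545.722664 = -47.849505
|P − Q| = √((-3.913627 − -29.111)² + (-47.849505 − -38.179)²) = 26.989373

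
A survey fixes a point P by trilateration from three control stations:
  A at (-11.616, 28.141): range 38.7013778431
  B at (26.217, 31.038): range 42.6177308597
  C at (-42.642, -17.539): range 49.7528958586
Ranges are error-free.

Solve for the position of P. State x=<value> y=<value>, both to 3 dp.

eq1: (x + 11.616)² + (y − 28.141)² = 38.7013778431²
eq2: (x − 26.217)² + (y − 31.038)² = 42.6177308597²
eq3: (x + 42.642)² + (y + 17.539)² = 49.7528958586²
eq3−eq2, eq3−eq1 (x²,y² cancel):
  137.718·x + 97.154·y = 183.811511
  62.052·x + 91.360·y = -221.555349
det = 137.718·91.360 − 97.154·62.052 = 6553.316472
x = (183.811511·91.360 − 97.154·-221.555349) / 6553.316472 = 5.847117
y = (137.718·-221.555349 − 183.811511·62.052) / 6553.316472 = -6.396461

x=5.847 y=-6.396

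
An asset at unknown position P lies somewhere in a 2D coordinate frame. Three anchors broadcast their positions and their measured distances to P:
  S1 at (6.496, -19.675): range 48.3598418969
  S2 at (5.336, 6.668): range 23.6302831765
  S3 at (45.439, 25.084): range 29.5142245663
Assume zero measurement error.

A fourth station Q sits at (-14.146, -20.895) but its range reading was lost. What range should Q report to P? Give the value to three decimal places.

57.237

eq1: (x − 6.496)² + (y + 19.675)² = 48.3598418969²
eq2: (x − 5.336)² + (y − 6.668)² = 23.6302831765²
eq3: (x − 45.439)² + (y − 25.084)² = 29.5142245663²
eq2−eq1, eq2−eq3 (x²,y² cancel):
  2.320·x − 52.686·y = -1423.915504
  80.206·x + 36.832·y = 2308.275488
det = 2.320·36.832 − -52.686·80.206 = 4311.183556
x = (-1423.915504·36.832 − -52.686·2308.275488) / 4311.183556 = 16.043888
y = (2.320·2308.275488 − -1423.915504·80.206) / 4311.183556 = 27.732933
|P − Q| = √((16.043888 − -14.146)² + (27.732933 − -20.895)²) = 57.237271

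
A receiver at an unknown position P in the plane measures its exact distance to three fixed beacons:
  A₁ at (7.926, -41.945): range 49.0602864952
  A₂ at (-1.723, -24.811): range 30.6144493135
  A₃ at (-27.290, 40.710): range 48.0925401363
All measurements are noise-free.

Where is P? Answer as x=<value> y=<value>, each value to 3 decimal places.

x=-26.891 y=-7.381

eq1: (x − 7.926)² + (y + 41.945)² = 49.0602864952²
eq2: (x + 1.723)² + (y + 24.811)² = 30.6144493135²
eq3: (x + 27.290)² + (y − 40.710)² = 48.0925401363²
eq1−eq2, eq1−eq3 (x²,y² cancel):
  -19.298·x + 34.268·y = 266.017153
  -70.432·x + 165.310·y = 673.862993
det = -19.298·165.310 − 34.268·-70.432 = -776.588604
x = (266.017153·165.310 − 34.268·673.862993) / -776.588604 = -26.891147
y = (-19.298·673.862993 − 266.017153·-70.432) / -776.588604 = -7.380886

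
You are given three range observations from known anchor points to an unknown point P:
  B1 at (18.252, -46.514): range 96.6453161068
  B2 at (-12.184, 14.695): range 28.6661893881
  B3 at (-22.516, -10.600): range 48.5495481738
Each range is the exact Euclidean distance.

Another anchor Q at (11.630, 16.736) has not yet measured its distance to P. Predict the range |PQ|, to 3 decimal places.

eq1: (x − 18.252)² + (y + 46.514)² = 96.6453161068²
eq2: (x + 12.184)² + (y − 14.695)² = 28.6661893881²
eq3: (x + 22.516)² + (y + 10.600)² = 48.5495481738²
eq1−eq3, eq1−eq2 (x²,y² cancel):
  -81.536·x + 71.828·y = 5105.901053
  -60.872·x + 122.418·y = 6386.271892
det = -81.536·122.418 − 71.828·-60.872 = -5609.160032
x = (5105.901053·122.418 − 71.828·6386.271892) / -5609.160032 = -29.655253
y = (-81.536·6386.271892 − 5105.901053·-60.872) / -5609.160032 = 37.421763
|P − Q| = √((-29.655253 − 11.630)² + (37.421763 − 16.736)²) = 46.177623

46.178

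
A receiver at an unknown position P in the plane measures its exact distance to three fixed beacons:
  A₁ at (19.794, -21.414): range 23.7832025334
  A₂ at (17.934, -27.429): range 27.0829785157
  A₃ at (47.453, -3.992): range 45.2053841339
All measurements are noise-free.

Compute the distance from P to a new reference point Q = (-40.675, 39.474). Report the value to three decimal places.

62.065

eq1: (x − 19.794)² + (y + 21.414)² = 23.7832025334²
eq2: (x − 17.934)² + (y + 27.429)² = 27.0829785157²
eq3: (x − 47.453)² + (y + 3.992)² = 45.2053841339²
eq2−eq1, eq2−eq3 (x²,y² cancel):
  3.720·x + 12.030·y = -55.769562
  59.038·x + 46.874·y = -116.294153
det = 3.720·46.874 − 12.030·59.038 = -535.855860
x = (-55.769562·46.874 − 12.030·-116.294153) / -535.855860 = 2.267632
y = (3.720·-116.294153 − -55.769562·59.038) / -535.855860 = -5.337087
|P − Q| = √((2.267632 − -40.675)² + (-5.337087 − 39.474)²) = 62.065313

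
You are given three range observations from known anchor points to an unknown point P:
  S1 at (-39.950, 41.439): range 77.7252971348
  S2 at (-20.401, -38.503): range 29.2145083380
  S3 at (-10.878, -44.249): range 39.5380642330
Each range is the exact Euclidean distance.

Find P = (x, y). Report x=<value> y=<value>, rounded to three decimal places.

eq1: (x + 39.950)² + (y − 41.439)² = 77.7252971348²
eq2: (x + 20.401)² + (y + 38.503)² = 29.2145083380²
eq3: (x + 10.878)² + (y + 44.249)² = 39.5380642330²
eq2−eq3, eq2−eq1 (x²,y² cancel):
  19.046·x − 11.492·y = -532.147951
  -39.098·x + 159.884·y = -3773.222906
det = 19.046·159.884 − -11.492·-39.098 = 2595.836448
x = (-532.147951·159.884 − -11.492·-3773.222906) / 2595.836448 = -49.480706
y = (19.046·-3773.222906 − -532.147951·-39.098) / 2595.836448 = -35.699755

x=-49.481 y=-35.700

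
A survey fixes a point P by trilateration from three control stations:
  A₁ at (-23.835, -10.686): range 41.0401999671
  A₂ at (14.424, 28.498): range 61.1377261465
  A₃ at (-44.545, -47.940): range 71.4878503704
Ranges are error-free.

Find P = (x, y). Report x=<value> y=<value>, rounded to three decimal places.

eq1: (x + 23.835)² + (y + 10.686)² = 41.0401999671²
eq2: (x − 14.424)² + (y − 28.498)² = 61.1377261465²
eq3: (x + 44.545)² + (y + 47.940)² = 71.4878503704²
eq2−eq1, eq2−eq3 (x²,y² cancel):
  -76.518·x − 78.368·y = 1715.633586
  -117.938·x − 152.876·y = 1889.621653
det = -76.518·-152.876 − -78.368·-117.938 = 2455.200584
x = (1715.633586·-152.876 − -78.368·1889.621653) / 2455.200584 = -46.510795
y = (-76.518·1889.621653 − 1715.633586·-117.938) / 2455.200584 = 23.520817

x=-46.511 y=23.521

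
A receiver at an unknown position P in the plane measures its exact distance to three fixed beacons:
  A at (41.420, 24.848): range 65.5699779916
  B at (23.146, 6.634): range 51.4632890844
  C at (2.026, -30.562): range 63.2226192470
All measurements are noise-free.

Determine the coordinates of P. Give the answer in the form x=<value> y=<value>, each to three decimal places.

eq1: (x − 41.420)² + (y − 24.848)² = 65.5699779916²
eq2: (x − 23.146)² + (y − 6.634)² = 51.4632890844²
eq3: (x − 2.026)² + (y + 30.562)² = 63.2226192470²
eq1−eq3, eq1−eq2 (x²,y² cancel):
  -78.788·x − 110.820·y = -1092.576555
  -36.548·x − 36.428·y = -102.340342
det = -78.788·-36.428 − -110.820·-36.548 = -1180.160096
x = (-1092.576555·-36.428 − -110.820·-102.340342) / -1180.160096 = -24.114544
y = (-78.788·-102.340342 − -1092.576555·-36.548) / -1180.160096 = 27.003368

x=-24.115 y=27.003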